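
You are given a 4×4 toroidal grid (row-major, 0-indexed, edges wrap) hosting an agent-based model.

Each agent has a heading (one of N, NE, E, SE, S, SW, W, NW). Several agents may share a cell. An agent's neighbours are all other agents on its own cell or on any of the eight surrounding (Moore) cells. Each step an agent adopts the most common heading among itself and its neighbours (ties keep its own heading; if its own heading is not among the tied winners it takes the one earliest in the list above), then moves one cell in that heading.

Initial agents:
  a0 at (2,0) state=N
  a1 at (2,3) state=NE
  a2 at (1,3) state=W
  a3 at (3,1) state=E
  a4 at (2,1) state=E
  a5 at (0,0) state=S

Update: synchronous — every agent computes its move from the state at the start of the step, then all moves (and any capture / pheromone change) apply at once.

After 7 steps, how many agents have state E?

6

t=1: a0@(2,1):E a1@(1,0):NE a2@(1,2):W a3@(3,2):E a4@(2,2):E a5@(1,0):S
t=2: a0@(2,2):E a1@(0,1):NE a2@(1,3):E a3@(3,3):E a4@(2,3):E a5@(2,0):S
t=3: a0@(2,3):E a1@(3,2):NE a2@(1,0):E a3@(3,0):E a4@(2,0):E a5@(2,1):E
t=4: a0@(2,0):E a1@(3,3):E a2@(1,1):E a3@(3,1):E a4@(2,1):E a5@(2,2):E
t=5: a0@(2,1):E a1@(3,0):E a2@(1,2):E a3@(3,2):E a4@(2,2):E a5@(2,3):E
t=6: a0@(2,2):E a1@(3,1):E a2@(1,3):E a3@(3,3):E a4@(2,3):E a5@(2,0):E
t=7: a0@(2,3):E a1@(3,2):E a2@(1,0):E a3@(3,0):E a4@(2,0):E a5@(2,1):E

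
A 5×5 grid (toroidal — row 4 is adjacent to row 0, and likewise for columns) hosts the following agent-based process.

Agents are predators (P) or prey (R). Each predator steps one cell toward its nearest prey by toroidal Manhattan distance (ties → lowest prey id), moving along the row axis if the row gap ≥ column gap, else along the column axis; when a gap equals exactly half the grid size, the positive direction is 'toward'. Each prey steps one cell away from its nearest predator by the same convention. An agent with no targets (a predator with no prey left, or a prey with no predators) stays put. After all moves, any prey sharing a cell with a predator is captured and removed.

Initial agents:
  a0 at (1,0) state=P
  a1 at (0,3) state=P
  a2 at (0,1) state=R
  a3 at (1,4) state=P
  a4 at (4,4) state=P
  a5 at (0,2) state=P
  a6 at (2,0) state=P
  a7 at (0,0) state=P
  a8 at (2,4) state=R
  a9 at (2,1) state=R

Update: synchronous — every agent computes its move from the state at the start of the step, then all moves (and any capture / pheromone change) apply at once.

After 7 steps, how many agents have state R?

t=1: a0@(0,0):P a1@(0,2):P a3@(2,4):P a4@(3,4):P a5@(0,1):P a6@(2,4):P a7@(0,1):P a9@(2,2):R
t=2: a0@(1,0):P a1@(1,2):P a3@(2,3):P a4@(3,3):P a5@(1,1):P a6@(2,3):P a7@(1,1):P a9@(3,2):R
t=3: a0@(2,0):P a1@(2,2):P a3@(3,3):P a4@(3,2):P a5@(2,1):P a6@(3,3):P a7@(2,1):P a9@(3,1):R
t=4: a0@(3,0):P a1@(3,2):P a3@(3,2):P a4@(3,1):P a5@(3,1):P a6@(3,2):P a7@(3,1):P
t=5: (unchanged — steady state)

0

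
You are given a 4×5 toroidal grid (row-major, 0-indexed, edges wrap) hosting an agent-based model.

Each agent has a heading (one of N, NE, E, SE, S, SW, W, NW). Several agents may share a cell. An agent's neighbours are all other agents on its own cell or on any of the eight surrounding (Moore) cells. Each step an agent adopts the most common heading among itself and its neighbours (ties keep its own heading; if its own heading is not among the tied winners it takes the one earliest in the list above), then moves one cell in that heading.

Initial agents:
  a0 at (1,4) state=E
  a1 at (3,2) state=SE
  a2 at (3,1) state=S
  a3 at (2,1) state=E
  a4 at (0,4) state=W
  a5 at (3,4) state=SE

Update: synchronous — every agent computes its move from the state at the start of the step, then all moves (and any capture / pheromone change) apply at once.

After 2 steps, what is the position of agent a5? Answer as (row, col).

t=1: a0@(1,0):E a1@(0,3):SE a2@(0,1):S a3@(2,2):E a4@(0,3):W a5@(0,0):SE
t=2: a0@(1,1):E a1@(1,4):SE a2@(1,1):S a3@(2,3):E a4@(0,2):W a5@(1,1):SE

(1, 1)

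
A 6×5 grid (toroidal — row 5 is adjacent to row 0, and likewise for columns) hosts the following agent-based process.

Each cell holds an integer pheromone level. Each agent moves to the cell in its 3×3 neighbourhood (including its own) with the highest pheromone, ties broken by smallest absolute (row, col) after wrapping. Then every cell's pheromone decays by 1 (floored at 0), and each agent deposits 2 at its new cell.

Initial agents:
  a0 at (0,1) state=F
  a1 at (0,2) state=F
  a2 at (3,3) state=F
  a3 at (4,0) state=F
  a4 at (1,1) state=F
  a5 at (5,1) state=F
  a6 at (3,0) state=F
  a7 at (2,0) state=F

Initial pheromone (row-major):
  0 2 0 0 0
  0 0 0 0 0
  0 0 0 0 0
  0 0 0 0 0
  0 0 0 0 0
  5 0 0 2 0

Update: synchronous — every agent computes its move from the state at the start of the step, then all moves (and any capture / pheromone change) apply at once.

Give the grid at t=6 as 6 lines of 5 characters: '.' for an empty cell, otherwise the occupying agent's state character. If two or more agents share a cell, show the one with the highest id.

t=1: a0@(5,0) a1@(0,1) a2@(2,2) a3@(5,0) a4@(0,1) a5@(5,0) a6@(2,0) a7@(1,0) | pheromone: 0 5 0 0 0 / 2 0 0 0 0 / 2 0 2 0 0 / 0 0 0 0 0 / 0 0 0 0 0 / 10 0 0 1 0
t=2: a0@(5,0) a1@(5,0) a2@(2,2) a3@(5,0) a4@(5,0) a5@(5,0) a6@(1,0) a7@(0,1) | pheromone: 0 6 0 0 0 / 3 0 0 0 0 / 1 0 3 0 0 / 0 0 0 0 0 / 0 0 0 0 0 / 19 0 0 0 0
t=3: a0@(5,0) a1@(5,0) a2@(2,2) a3@(5,0) a4@(5,0) a5@(5,0) a6@(0,1) a7@(5,0) | pheromone: 0 7 0 0 0 / 2 0 0 0 0 / 0 0 4 0 0 / 0 0 0 0 0 / 0 0 0 0 0 / 30 0 0 0 0
t=4: a0@(5,0) a1@(5,0) a2@(2,2) a3@(5,0) a4@(5,0) a5@(5,0) a6@(5,0) a7@(5,0) | pheromone: 0 6 0 0 0 / 1 0 0 0 0 / 0 0 5 0 0 / 0 0 0 0 0 / 0 0 0 0 0 / 43 0 0 0 0
t=5: a0@(5,0) a1@(5,0) a2@(2,2) a3@(5,0) a4@(5,0) a5@(5,0) a6@(5,0) a7@(5,0) | pheromone: 0 5 0 0 0 / 0 0 0 0 0 / 0 0 6 0 0 / 0 0 0 0 0 / 0 0 0 0 0 / 56 0 0 0 0
t=6: a0@(5,0) a1@(5,0) a2@(2,2) a3@(5,0) a4@(5,0) a5@(5,0) a6@(5,0) a7@(5,0) | pheromone: 0 4 0 0 0 / 0 0 0 0 0 / 0 0 7 0 0 / 0 0 0 0 0 / 0 0 0 0 0 / 69 0 0 0 0

.....
.....
..F..
.....
.....
F....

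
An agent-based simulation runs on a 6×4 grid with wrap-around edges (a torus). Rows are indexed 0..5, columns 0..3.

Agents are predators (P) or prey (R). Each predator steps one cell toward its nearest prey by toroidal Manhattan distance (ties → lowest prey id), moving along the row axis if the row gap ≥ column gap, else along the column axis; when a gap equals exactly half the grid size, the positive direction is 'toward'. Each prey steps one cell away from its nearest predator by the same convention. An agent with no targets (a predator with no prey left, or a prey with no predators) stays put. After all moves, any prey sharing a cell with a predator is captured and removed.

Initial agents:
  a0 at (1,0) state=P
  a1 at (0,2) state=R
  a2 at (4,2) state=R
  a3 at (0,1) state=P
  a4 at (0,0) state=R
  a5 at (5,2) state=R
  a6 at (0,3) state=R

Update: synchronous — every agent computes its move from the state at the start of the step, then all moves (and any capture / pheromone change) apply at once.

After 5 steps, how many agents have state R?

t=1: a0@(0,0):P a1@(0,3):R a2@(3,2):R a3@(0,2):P a4@(5,0):R a5@(4,2):R a6@(5,3):R
t=2: a0@(0,3):P a1@(0,2):R a2@(2,2):R a3@(0,3):P a4@(4,0):R a5@(3,2):R a6@(4,3):R
t=3: a0@(0,2):P a1@(0,1):R a2@(3,2):R a3@(0,2):P a4@(3,0):R a5@(2,2):R a6@(3,3):R
t=4: a0@(0,1):P a1@(0,0):R a2@(2,2):R a3@(0,1):P a4@(2,0):R a5@(3,2):R a6@(2,3):R
t=5: a0@(0,0):P a1@(0,3):R a2@(3,2):R a3@(0,0):P a4@(3,0):R a5@(2,2):R a6@(3,3):R

5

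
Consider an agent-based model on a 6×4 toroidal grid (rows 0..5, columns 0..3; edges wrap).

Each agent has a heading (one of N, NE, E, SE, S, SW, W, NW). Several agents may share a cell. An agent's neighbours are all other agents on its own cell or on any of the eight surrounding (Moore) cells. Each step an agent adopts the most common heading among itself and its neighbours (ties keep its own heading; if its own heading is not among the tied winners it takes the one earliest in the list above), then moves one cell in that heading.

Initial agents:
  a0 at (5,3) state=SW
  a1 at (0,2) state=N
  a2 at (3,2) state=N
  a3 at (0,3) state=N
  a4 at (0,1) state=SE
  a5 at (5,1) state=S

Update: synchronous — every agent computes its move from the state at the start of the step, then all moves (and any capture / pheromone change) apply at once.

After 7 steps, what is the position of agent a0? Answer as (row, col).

(4, 3)

t=1: a0@(4,3):N a1@(5,2):N a2@(2,2):N a3@(5,3):N a4@(1,2):SE a5@(0,1):S
t=2: a0@(3,3):N a1@(4,2):N a2@(1,2):N a3@(4,3):N a4@(2,3):SE a5@(1,1):S
t=3: a0@(2,3):N a1@(3,2):N a2@(0,2):N a3@(3,3):N a4@(1,3):N a5@(2,1):S
t=4: a0@(1,3):N a1@(2,2):N a2@(5,2):N a3@(2,3):N a4@(0,3):N a5@(3,1):S
t=5: a0@(0,3):N a1@(1,2):N a2@(4,2):N a3@(1,3):N a4@(5,3):N a5@(4,1):S
t=6: a0@(5,3):N a1@(0,2):N a2@(3,2):N a3@(0,3):N a4@(4,3):N a5@(5,1):S
t=7: a0@(4,3):N a1@(5,2):N a2@(2,2):N a3@(5,3):N a4@(3,3):N a5@(0,1):S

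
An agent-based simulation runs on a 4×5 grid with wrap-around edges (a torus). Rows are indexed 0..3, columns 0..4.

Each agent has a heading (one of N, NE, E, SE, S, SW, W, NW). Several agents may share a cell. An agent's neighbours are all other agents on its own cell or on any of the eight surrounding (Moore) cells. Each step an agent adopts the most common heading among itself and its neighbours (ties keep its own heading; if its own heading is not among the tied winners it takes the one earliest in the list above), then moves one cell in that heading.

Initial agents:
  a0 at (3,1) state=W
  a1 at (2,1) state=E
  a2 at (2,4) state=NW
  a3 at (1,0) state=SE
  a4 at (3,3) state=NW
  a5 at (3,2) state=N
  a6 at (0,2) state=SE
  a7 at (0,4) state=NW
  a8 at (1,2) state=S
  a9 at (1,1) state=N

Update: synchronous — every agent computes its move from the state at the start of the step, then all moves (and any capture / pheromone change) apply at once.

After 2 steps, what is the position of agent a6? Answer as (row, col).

t=1: a0@(3,0):W a1@(1,1):N a2@(1,3):NW a3@(0,4):NW a4@(2,2):NW a5@(2,2):N a6@(3,2):N a7@(3,3):NW a8@(2,2):S a9@(2,2):SE
t=2: a0@(3,4):W a1@(0,1):N a2@(0,2):NW a3@(3,3):NW a4@(1,1):NW a5@(1,2):N a6@(2,2):N a7@(2,2):NW a8@(1,2):N a9@(1,2):N

(2, 2)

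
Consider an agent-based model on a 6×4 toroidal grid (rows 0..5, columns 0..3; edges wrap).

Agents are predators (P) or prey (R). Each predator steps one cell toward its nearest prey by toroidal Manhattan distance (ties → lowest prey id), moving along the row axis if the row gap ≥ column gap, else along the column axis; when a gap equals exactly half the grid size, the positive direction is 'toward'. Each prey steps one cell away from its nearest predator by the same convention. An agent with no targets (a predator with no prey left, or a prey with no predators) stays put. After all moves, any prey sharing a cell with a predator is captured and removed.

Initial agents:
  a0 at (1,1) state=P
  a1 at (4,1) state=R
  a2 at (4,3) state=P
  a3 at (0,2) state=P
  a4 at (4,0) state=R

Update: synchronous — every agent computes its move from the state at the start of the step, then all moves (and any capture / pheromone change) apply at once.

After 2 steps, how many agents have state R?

0

t=1: a0@(2,1):P a2@(4,0):P a3@(5,2):P a4@(4,1):R
t=2: a0@(3,1):P a2@(4,1):P a3@(4,2):P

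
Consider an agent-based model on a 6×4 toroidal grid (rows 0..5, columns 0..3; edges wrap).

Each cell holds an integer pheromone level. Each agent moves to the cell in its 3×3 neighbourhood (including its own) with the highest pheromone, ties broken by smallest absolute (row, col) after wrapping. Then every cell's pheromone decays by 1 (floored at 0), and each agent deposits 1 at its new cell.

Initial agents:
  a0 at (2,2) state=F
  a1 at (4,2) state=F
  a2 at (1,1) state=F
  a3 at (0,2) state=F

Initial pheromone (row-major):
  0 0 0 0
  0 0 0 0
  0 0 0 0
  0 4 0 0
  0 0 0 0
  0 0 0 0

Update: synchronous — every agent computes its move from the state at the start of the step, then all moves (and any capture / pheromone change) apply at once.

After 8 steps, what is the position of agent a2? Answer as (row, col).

t=1: a0@(3,1) a1@(3,1) a2@(0,0) a3@(0,1) | pheromone: 1 1 0 0 / 0 0 0 0 / 0 0 0 0 / 0 5 0 0 / 0 0 0 0 / 0 0 0 0
t=2: a0@(3,1) a1@(3,1) a2@(0,0) a3@(0,0) | pheromone: 2 0 0 0 / 0 0 0 0 / 0 0 0 0 / 0 6 0 0 / 0 0 0 0 / 0 0 0 0
t=3: a0@(3,1) a1@(3,1) a2@(0,0) a3@(0,0) | pheromone: 3 0 0 0 / 0 0 0 0 / 0 0 0 0 / 0 7 0 0 / 0 0 0 0 / 0 0 0 0
t=4: a0@(3,1) a1@(3,1) a2@(0,0) a3@(0,0) | pheromone: 4 0 0 0 / 0 0 0 0 / 0 0 0 0 / 0 8 0 0 / 0 0 0 0 / 0 0 0 0
t=5: a0@(3,1) a1@(3,1) a2@(0,0) a3@(0,0) | pheromone: 5 0 0 0 / 0 0 0 0 / 0 0 0 0 / 0 9 0 0 / 0 0 0 0 / 0 0 0 0
t=6: a0@(3,1) a1@(3,1) a2@(0,0) a3@(0,0) | pheromone: 6 0 0 0 / 0 0 0 0 / 0 0 0 0 / 0 10 0 0 / 0 0 0 0 / 0 0 0 0
t=7: a0@(3,1) a1@(3,1) a2@(0,0) a3@(0,0) | pheromone: 7 0 0 0 / 0 0 0 0 / 0 0 0 0 / 0 11 0 0 / 0 0 0 0 / 0 0 0 0
t=8: a0@(3,1) a1@(3,1) a2@(0,0) a3@(0,0) | pheromone: 8 0 0 0 / 0 0 0 0 / 0 0 0 0 / 0 12 0 0 / 0 0 0 0 / 0 0 0 0

(0, 0)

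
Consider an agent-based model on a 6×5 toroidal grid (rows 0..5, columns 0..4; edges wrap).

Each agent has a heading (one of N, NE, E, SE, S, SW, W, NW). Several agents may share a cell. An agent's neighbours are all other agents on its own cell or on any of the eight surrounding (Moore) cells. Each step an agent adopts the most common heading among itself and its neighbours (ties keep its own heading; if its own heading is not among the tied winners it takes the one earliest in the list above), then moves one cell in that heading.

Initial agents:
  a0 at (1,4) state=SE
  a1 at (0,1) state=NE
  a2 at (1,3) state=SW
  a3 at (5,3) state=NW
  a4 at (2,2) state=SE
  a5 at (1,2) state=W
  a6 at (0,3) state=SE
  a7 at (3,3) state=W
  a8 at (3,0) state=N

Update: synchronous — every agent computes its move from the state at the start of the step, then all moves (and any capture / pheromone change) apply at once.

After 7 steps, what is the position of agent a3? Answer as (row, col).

t=1: a0@(2,0):SE a1@(5,2):NE a2@(2,4):SE a3@(4,2):NW a4@(2,1):W a5@(2,3):SE a6@(1,4):SE a7@(3,2):W a8@(2,0):N
t=2: a0@(3,1):SE a1@(4,3):NE a2@(3,0):SE a3@(3,1):NW a4@(2,0):W a5@(3,4):SE a6@(2,0):SE a7@(3,1):W a8@(3,1):SE
t=3: a0@(4,2):SE a1@(3,4):NE a2@(4,1):SE a3@(4,2):SE a4@(3,1):SE a5@(4,0):SE a6@(3,1):SE a7@(4,2):SE a8@(4,2):SE
t=4: a0@(5,3):SE a1@(2,0):NE a2@(5,2):SE a3@(5,3):SE a4@(4,2):SE a5@(5,1):SE a6@(4,2):SE a7@(5,3):SE a8@(5,3):SE
t=5: a0@(0,4):SE a1@(1,1):NE a2@(0,3):SE a3@(0,4):SE a4@(5,3):SE a5@(0,2):SE a6@(5,3):SE a7@(0,4):SE a8@(0,4):SE
t=6: a0@(1,0):SE a1@(0,2):NE a2@(1,4):SE a3@(1,0):SE a4@(0,4):SE a5@(1,3):SE a6@(0,4):SE a7@(1,0):SE a8@(1,0):SE
t=7: a0@(2,1):SE a1@(5,3):NE a2@(2,0):SE a3@(2,1):SE a4@(1,0):SE a5@(2,4):SE a6@(1,0):SE a7@(2,1):SE a8@(2,1):SE

(2, 1)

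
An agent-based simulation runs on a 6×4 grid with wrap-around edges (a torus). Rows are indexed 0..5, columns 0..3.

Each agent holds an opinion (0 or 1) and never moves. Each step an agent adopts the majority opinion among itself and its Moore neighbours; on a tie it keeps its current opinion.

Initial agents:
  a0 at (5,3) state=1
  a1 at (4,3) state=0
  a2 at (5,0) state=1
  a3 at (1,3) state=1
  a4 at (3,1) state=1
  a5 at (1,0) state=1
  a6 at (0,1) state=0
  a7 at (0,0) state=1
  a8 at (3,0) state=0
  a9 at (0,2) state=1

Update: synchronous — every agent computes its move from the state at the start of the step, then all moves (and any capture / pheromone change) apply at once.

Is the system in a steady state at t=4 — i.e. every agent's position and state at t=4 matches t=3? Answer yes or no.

yes

t=1: a0@(5,3):1 a1@(4,3):0 a2@(5,0):1 a3@(1,3):1 a4@(3,1):1 a5@(1,0):1 a6@(0,1):1 a7@(0,0):1 a8@(3,0):0 a9@(0,2):1
t=2: (unchanged — steady state)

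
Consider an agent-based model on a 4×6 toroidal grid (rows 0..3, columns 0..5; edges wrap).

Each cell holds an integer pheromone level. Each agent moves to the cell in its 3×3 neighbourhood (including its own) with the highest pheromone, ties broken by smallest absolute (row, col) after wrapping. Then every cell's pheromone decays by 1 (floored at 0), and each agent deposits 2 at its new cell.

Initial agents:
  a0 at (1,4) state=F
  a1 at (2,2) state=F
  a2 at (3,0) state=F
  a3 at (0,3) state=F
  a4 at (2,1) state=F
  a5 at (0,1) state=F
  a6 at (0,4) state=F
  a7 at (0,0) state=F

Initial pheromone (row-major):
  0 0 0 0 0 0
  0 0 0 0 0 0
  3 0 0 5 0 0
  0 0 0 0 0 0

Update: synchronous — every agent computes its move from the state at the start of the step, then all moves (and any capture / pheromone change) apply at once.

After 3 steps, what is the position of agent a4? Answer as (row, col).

t=1: a0@(2,3) a1@(2,3) a2@(2,0) a3@(0,2) a4@(2,0) a5@(0,0) a6@(0,3) a7@(0,0) | pheromone: 4 0 2 2 0 0 / 0 0 0 0 0 0 / 6 0 0 8 0 0 / 0 0 0 0 0 0
t=2: a0@(2,3) a1@(2,3) a2@(2,0) a3@(0,2) a4@(2,0) a5@(0,0) a6@(0,2) a7@(0,0) | pheromone: 7 0 5 1 0 0 / 0 0 0 0 0 0 / 9 0 0 11 0 0 / 0 0 0 0 0 0
t=3: a0@(2,3) a1@(2,3) a2@(2,0) a3@(0,2) a4@(2,0) a5@(0,0) a6@(0,2) a7@(0,0) | pheromone: 10 0 8 0 0 0 / 0 0 0 0 0 0 / 12 0 0 14 0 0 / 0 0 0 0 0 0

(2, 0)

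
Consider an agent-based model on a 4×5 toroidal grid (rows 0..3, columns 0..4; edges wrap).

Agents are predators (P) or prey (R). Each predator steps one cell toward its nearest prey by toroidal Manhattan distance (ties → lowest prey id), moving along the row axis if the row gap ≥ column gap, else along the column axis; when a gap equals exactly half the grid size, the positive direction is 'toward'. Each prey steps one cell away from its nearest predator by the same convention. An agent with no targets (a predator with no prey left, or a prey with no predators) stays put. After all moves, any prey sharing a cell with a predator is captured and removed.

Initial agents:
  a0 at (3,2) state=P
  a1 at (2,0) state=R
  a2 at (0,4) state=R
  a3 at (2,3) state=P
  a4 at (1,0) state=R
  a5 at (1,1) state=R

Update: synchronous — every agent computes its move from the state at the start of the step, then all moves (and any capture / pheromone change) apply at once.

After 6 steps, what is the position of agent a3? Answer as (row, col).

t=1: a0@(3,1):P a1@(2,1):R a2@(0,0):R a3@(2,4):P a4@(1,1):R a5@(0,1):R
t=2: a0@(2,1):P a1@(1,1):R a2@(1,0):R a3@(2,0):P a4@(0,1):R a5@(1,1):R
t=3: a0@(1,1):P a1@(0,1):R a2@(0,0):R a3@(1,0):P a4@(3,1):R a5@(0,1):R
t=4: a0@(0,1):P a1@(3,1):R a2@(3,0):R a3@(0,0):P a4@(2,1):R a5@(3,1):R
t=5: a0@(3,1):P a1@(2,1):R a2@(2,0):R a3@(3,0):P a4@(1,1):R a5@(2,1):R
t=6: a0@(2,1):P a1@(1,1):R a2@(1,0):R a3@(2,0):P a4@(0,1):R a5@(1,1):R

(2, 0)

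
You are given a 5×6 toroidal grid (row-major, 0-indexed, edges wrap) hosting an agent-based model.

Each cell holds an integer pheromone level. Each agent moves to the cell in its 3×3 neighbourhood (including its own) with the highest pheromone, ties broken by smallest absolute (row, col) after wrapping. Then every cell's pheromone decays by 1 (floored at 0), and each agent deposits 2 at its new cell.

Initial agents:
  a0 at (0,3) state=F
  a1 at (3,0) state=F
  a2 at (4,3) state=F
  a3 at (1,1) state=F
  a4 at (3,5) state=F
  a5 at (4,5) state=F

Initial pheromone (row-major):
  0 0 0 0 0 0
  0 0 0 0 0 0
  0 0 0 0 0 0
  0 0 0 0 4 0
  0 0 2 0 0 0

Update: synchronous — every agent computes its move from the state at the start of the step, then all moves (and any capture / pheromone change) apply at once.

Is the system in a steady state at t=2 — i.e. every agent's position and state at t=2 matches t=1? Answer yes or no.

t=1: a0@(4,2) a1@(2,0) a2@(3,4) a3@(0,0) a4@(3,4) a5@(3,4) | pheromone: 2 0 0 0 0 0 / 0 0 0 0 0 0 / 2 0 0 0 0 0 / 0 0 0 0 9 0 / 0 0 3 0 0 0
t=2: a0@(4,2) a1@(2,0) a2@(3,4) a3@(0,0) a4@(3,4) a5@(3,4) | pheromone: 3 0 0 0 0 0 / 0 0 0 0 0 0 / 3 0 0 0 0 0 / 0 0 0 0 14 0 / 0 0 4 0 0 0

yes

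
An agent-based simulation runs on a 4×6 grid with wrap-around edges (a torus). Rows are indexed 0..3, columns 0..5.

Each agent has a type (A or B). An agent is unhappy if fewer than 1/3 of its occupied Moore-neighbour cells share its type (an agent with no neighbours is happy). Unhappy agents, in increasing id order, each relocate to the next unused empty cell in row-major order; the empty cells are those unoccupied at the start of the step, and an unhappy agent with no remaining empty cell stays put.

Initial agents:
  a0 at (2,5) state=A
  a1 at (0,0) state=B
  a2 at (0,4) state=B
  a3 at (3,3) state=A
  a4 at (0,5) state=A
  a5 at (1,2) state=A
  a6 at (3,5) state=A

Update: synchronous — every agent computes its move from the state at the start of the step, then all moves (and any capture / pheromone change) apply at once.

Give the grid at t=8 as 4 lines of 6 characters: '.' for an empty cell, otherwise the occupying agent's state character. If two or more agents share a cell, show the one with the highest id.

.BBA.A
..A...
.....A
.....A

t=1: a0@(2,5):A a1@(0,1):B a2@(0,2):B a3@(0,3):A a4@(0,5):A a5@(1,2):A a6@(3,5):A
t=2: (unchanged — steady state)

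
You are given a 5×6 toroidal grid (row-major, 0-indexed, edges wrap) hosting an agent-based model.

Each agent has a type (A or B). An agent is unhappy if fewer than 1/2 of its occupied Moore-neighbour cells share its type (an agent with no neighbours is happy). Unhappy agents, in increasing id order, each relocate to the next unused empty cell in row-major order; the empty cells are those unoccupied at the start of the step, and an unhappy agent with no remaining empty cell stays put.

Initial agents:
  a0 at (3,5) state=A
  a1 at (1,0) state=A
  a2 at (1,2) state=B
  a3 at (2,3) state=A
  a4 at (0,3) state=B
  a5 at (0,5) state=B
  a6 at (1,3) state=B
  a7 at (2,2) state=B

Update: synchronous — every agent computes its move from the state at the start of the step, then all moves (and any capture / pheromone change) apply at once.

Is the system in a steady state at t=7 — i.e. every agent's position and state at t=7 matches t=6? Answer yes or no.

t=1: a0@(3,5):A a1@(0,0):A a2@(1,2):B a3@(0,1):A a4@(0,3):B a5@(0,2):B a6@(1,3):B a7@(2,2):B
t=2: a0@(3,5):A a1@(0,0):A a2@(1,2):B a3@(0,4):A a4@(0,3):B a5@(0,2):B a6@(1,3):B a7@(2,2):B
t=3: a0@(3,5):A a1@(0,0):A a2@(1,2):B a3@(0,1):A a4@(0,3):B a5@(0,2):B a6@(1,3):B a7@(2,2):B
t=4: a0@(3,5):A a1@(0,0):A a2@(1,2):B a3@(0,4):A a4@(0,3):B a5@(0,2):B a6@(1,3):B a7@(2,2):B
t=5: a0@(3,5):A a1@(0,0):A a2@(1,2):B a3@(0,1):A a4@(0,3):B a5@(0,2):B a6@(1,3):B a7@(2,2):B
t=6: a0@(3,5):A a1@(0,0):A a2@(1,2):B a3@(0,4):A a4@(0,3):B a5@(0,2):B a6@(1,3):B a7@(2,2):B
t=7: a0@(3,5):A a1@(0,0):A a2@(1,2):B a3@(0,1):A a4@(0,3):B a5@(0,2):B a6@(1,3):B a7@(2,2):B

no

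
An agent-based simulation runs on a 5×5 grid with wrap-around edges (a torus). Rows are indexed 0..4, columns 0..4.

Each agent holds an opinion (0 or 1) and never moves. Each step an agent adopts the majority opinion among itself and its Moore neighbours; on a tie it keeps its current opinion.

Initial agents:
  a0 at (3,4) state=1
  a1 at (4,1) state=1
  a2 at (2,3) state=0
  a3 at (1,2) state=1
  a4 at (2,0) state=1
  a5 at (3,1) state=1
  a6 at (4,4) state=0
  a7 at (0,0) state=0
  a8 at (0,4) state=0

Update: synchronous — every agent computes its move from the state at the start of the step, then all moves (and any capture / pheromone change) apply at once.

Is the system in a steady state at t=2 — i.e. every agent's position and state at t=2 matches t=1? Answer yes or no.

t=1: a0@(3,4):1 a1@(4,1):1 a2@(2,3):1 a3@(1,2):1 a4@(2,0):1 a5@(3,1):1 a6@(4,4):0 a7@(0,0):0 a8@(0,4):0
t=2: (unchanged — steady state)

yes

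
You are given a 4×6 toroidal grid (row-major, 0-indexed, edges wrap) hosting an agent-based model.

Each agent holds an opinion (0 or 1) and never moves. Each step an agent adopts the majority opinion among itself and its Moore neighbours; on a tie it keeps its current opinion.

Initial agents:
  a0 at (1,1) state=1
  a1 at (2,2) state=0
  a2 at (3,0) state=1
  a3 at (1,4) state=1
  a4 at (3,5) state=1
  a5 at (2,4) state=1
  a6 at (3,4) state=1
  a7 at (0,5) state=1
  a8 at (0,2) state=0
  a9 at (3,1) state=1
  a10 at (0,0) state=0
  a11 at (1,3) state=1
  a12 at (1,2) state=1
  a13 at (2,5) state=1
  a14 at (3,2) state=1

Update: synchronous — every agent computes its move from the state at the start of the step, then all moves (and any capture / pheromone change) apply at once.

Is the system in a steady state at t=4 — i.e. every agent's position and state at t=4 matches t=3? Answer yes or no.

t=1: a0@(1,1):0 a1@(2,2):1 a2@(3,0):1 a3@(1,4):1 a4@(3,5):1 a5@(2,4):1 a6@(3,4):1 a7@(0,5):1 a8@(0,2):1 a9@(3,1):1 a10@(0,0):1 a11@(1,3):1 a12@(1,2):1 a13@(2,5):1 a14@(3,2):1
t=2: a0@(1,1):1 a1@(2,2):1 a2@(3,0):1 a3@(1,4):1 a4@(3,5):1 a5@(2,4):1 a6@(3,4):1 a7@(0,5):1 a8@(0,2):1 a9@(3,1):1 a10@(0,0):1 a11@(1,3):1 a12@(1,2):1 a13@(2,5):1 a14@(3,2):1
t=3: (unchanged — steady state)

yes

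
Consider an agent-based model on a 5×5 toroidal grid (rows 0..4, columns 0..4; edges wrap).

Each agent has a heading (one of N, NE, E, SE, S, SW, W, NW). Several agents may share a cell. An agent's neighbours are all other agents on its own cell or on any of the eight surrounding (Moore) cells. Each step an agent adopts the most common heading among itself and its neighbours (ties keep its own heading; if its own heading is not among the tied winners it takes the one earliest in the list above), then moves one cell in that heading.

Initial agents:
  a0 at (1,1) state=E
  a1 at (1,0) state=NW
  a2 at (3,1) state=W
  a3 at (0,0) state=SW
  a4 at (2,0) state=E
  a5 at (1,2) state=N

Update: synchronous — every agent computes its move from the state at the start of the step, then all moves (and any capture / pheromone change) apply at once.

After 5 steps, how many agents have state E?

t=1: a0@(1,2):E a1@(1,1):E a2@(3,0):W a3@(1,4):SW a4@(2,1):E a5@(0,2):N
t=2: a0@(1,3):E a1@(1,2):E a2@(3,4):W a3@(2,3):SW a4@(2,2):E a5@(0,3):E
t=3: a0@(1,4):E a1@(1,3):E a2@(3,3):W a3@(2,4):E a4@(2,3):E a5@(0,4):E
t=4: a0@(1,0):E a1@(1,4):E a2@(3,4):E a3@(2,0):E a4@(2,4):E a5@(0,0):E
t=5: a0@(1,1):E a1@(1,0):E a2@(3,0):E a3@(2,1):E a4@(2,0):E a5@(0,1):E

6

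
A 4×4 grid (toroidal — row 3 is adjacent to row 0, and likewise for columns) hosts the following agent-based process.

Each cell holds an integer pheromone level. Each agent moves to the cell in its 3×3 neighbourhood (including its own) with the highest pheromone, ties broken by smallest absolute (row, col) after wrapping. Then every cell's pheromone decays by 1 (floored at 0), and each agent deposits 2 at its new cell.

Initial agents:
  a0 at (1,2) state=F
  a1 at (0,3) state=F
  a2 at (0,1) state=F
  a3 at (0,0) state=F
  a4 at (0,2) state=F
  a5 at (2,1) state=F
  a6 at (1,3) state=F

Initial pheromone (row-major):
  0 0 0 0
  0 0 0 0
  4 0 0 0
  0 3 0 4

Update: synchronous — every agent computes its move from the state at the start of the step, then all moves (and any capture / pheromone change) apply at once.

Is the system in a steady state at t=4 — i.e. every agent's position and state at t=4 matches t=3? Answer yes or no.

t=1: a0@(0,1) a1@(3,3) a2@(3,1) a3@(3,3) a4@(3,3) a5@(2,0) a6@(2,0) | pheromone: 0 2 0 0 / 0 0 0 0 / 7 0 0 0 / 0 4 0 9
t=2: a0@(3,1) a1@(3,3) a2@(2,0) a3@(3,3) a4@(3,3) a5@(3,3) a6@(3,3) | pheromone: 0 1 0 0 / 0 0 0 0 / 8 0 0 0 / 0 5 0 18
t=3: a0@(2,0) a1@(3,3) a2@(3,3) a3@(3,3) a4@(3,3) a5@(3,3) a6@(3,3) | pheromone: 0 0 0 0 / 0 0 0 0 / 9 0 0 0 / 0 4 0 29
t=4: a0@(3,3) a1@(3,3) a2@(3,3) a3@(3,3) a4@(3,3) a5@(3,3) a6@(3,3) | pheromone: 0 0 0 0 / 0 0 0 0 / 8 0 0 0 / 0 3 0 42

no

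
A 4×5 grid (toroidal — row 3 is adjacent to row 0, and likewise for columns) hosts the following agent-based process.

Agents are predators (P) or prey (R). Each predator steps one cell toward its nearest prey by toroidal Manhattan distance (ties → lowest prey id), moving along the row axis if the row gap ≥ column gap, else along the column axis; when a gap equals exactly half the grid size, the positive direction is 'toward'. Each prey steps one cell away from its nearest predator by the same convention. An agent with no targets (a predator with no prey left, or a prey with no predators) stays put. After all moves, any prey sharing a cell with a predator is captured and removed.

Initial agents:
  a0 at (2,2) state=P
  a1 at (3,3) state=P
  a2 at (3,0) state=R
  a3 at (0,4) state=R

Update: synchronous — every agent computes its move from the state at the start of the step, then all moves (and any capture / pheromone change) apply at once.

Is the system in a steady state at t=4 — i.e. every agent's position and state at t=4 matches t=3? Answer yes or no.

no

t=1: a0@(2,1):P a1@(3,4):P a2@(3,1):R a3@(1,4):R
t=2: a0@(3,1):P a1@(3,0):P a2@(0,1):R a3@(0,4):R
t=3: a0@(0,1):P a1@(0,0):P a2@(1,1):R a3@(1,4):R
t=4: a0@(1,1):P a1@(1,0):P a2@(2,1):R a3@(2,4):R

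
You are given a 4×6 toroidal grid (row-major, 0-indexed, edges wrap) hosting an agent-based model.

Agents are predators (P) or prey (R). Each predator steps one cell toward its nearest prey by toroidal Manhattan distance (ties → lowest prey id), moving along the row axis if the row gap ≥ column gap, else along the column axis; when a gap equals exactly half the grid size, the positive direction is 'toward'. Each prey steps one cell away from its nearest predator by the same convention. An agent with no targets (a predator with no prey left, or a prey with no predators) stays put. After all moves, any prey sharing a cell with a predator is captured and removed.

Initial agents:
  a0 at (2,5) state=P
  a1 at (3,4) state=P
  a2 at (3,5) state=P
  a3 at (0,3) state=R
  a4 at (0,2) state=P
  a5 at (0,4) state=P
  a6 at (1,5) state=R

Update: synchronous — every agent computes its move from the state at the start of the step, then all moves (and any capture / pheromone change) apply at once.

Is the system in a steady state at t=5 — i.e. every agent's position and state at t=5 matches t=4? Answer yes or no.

t=1: a0@(1,5):P a1@(0,4):P a2@(0,5):P a4@(0,3):P a5@(0,3):P
t=2: (unchanged — steady state)

yes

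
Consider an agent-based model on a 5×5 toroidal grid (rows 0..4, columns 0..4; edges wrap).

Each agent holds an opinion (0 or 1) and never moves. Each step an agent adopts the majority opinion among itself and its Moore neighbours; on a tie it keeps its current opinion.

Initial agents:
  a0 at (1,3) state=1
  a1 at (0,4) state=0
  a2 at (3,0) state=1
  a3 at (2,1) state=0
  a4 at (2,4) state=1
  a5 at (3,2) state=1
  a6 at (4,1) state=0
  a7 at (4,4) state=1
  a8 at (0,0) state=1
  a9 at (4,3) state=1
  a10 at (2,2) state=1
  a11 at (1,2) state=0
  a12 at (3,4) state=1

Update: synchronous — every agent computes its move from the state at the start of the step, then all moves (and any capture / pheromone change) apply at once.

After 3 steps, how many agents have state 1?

t=1: a0@(1,3):1 a1@(0,4):1 a2@(3,0):1 a3@(2,1):1 a4@(2,4):1 a5@(3,2):1 a6@(4,1):1 a7@(4,4):1 a8@(0,0):1 a9@(4,3):1 a10@(2,2):1 a11@(1,2):0 a12@(3,4):1
t=2: a0@(1,3):1 a1@(0,4):1 a2@(3,0):1 a3@(2,1):1 a4@(2,4):1 a5@(3,2):1 a6@(4,1):1 a7@(4,4):1 a8@(0,0):1 a9@(4,3):1 a10@(2,2):1 a11@(1,2):1 a12@(3,4):1
t=3: (unchanged — steady state)

13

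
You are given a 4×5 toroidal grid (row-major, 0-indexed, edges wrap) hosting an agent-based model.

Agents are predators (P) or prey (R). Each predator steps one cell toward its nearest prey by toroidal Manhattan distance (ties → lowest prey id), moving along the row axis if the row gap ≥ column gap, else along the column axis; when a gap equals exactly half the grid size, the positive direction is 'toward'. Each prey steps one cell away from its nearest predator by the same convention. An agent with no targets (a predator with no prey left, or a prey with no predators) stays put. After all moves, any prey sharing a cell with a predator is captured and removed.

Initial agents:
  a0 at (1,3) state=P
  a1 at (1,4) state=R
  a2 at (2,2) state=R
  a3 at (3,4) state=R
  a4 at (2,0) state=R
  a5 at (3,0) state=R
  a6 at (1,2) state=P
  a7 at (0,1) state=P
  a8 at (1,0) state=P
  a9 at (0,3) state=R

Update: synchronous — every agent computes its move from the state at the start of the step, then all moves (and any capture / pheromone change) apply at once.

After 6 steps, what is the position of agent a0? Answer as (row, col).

t=1: a0@(1,4):P a1@(1,0):R a2@(3,2):R a3@(2,4):R a4@(3,0):R a5@(2,0):R a6@(2,2):P a7@(3,1):P a8@(1,4):P a9@(3,3):R
t=2: a0@(1,0):P a1@(1,1):R a2@(0,2):R a3@(3,4):R a4@(3,4):R a5@(3,0):R a6@(3,2):P a7@(3,2):P a8@(1,0):P a9@(0,3):R
t=3: a0@(1,1):P a1@(1,2):R a2@(1,2):R a3@(3,0):R a4@(3,0):R a5@(2,0):R a6@(0,2):P a7@(0,2):P a8@(1,1):P a9@(1,3):R
t=4: a0@(1,2):P a1@(1,3):R a2@(1,3):R a3@(2,0):R a4@(2,0):R a5@(3,0):R a6@(1,2):P a7@(1,2):P a8@(1,2):P a9@(1,4):R
t=5: a0@(1,3):P a1@(1,4):R a2@(1,4):R a3@(2,4):R a4@(2,4):R a5@(2,0):R a6@(1,3):P a7@(1,3):P a8@(1,3):P a9@(1,0):R
t=6: a0@(1,4):P a1@(1,0):R a2@(1,0):R a3@(3,4):R a4@(3,4):R a5@(2,1):R a6@(1,4):P a7@(1,4):P a8@(1,4):P a9@(1,1):R

(1, 4)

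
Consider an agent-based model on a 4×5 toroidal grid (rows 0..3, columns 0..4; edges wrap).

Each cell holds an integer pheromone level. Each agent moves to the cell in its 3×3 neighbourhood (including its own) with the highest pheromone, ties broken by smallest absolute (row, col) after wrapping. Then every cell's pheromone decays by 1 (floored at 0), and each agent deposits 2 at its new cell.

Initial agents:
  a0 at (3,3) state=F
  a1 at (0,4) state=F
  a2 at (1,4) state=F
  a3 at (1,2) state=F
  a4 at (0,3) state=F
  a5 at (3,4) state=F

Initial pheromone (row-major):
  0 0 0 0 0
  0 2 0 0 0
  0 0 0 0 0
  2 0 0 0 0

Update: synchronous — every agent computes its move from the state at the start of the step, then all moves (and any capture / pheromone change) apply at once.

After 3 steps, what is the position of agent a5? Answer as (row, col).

t=1: a0@(0,2) a1@(3,0) a2@(0,0) a3@(1,1) a4@(0,2) a5@(3,0) | pheromone: 2 0 4 0 0 / 0 3 0 0 0 / 0 0 0 0 0 / 5 0 0 0 0
t=2: a0@(0,2) a1@(3,0) a2@(3,0) a3@(0,2) a4@(0,2) a5@(3,0) | pheromone: 1 0 9 0 0 / 0 2 0 0 0 / 0 0 0 0 0 / 10 0 0 0 0
t=3: a0@(0,2) a1@(3,0) a2@(3,0) a3@(0,2) a4@(0,2) a5@(3,0) | pheromone: 0 0 14 0 0 / 0 1 0 0 0 / 0 0 0 0 0 / 15 0 0 0 0

(3, 0)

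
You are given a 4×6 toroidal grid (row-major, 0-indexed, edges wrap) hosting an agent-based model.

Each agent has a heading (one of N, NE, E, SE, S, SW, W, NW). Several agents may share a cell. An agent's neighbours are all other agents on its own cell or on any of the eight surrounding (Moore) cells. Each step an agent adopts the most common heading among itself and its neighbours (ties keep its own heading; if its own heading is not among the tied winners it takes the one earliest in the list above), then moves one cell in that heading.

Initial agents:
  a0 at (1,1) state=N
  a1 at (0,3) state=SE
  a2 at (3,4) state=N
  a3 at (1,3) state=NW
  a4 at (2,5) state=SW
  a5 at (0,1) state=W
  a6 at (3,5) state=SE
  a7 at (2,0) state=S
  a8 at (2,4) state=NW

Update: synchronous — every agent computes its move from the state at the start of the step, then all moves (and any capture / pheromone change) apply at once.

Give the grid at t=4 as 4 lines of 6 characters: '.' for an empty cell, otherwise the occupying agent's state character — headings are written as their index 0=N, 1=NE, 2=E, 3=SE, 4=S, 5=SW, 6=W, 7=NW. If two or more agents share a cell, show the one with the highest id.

t=1: a0@(0,1):N a1@(1,4):SE a2@(0,5):SE a3@(0,2):NW a4@(3,4):SW a5@(0,0):W a6@(0,0):SE a7@(3,0):S a8@(1,3):NW
t=2: a0@(3,1):N a1@(2,5):SE a2@(1,0):SE a3@(3,1):NW a4@(0,3):SW a5@(1,1):SE a6@(1,1):SE a7@(0,1):SE a8@(0,2):NW
t=3: a0@(2,0):NW a1@(3,0):SE a2@(2,1):SE a3@(2,0):NW a4@(1,2):SW a5@(2,2):SE a6@(2,2):SE a7@(1,2):SE a8@(1,3):SE
t=4: a0@(1,5):NW a1@(0,1):SE a2@(3,2):SE a3@(1,5):NW a4@(2,3):SE a5@(3,3):SE a6@(3,3):SE a7@(2,3):SE a8@(2,4):SE

.3....
.....7
...33.
..33..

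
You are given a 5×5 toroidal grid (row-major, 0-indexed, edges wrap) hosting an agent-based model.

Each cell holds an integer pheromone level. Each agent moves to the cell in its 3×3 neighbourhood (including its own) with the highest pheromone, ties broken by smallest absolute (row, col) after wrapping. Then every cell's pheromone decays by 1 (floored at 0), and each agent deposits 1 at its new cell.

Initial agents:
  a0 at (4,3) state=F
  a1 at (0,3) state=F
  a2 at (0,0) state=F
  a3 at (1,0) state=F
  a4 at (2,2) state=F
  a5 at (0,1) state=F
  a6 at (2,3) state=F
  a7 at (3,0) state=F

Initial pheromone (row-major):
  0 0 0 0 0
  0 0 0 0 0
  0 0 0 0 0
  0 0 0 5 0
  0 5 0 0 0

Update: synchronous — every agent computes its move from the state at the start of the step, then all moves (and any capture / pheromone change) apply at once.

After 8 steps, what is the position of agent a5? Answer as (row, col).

(4, 1)

t=1: a0@(3,3) a1@(0,2) a2@(4,1) a3@(0,0) a4@(3,3) a5@(4,1) a6@(3,3) a7@(4,1) | pheromone: 1 0 1 0 0 / 0 0 0 0 0 / 0 0 0 0 0 / 0 0 0 7 0 / 0 7 0 0 0
t=2: a0@(3,3) a1@(4,1) a2@(4,1) a3@(4,1) a4@(3,3) a5@(4,1) a6@(3,3) a7@(4,1) | pheromone: 0 0 0 0 0 / 0 0 0 0 0 / 0 0 0 0 0 / 0 0 0 9 0 / 0 11 0 0 0
t=3: a0@(3,3) a1@(4,1) a2@(4,1) a3@(4,1) a4@(3,3) a5@(4,1) a6@(3,3) a7@(4,1) | pheromone: 0 0 0 0 0 / 0 0 0 0 0 / 0 0 0 0 0 / 0 0 0 11 0 / 0 15 0 0 0
t=4: a0@(3,3) a1@(4,1) a2@(4,1) a3@(4,1) a4@(3,3) a5@(4,1) a6@(3,3) a7@(4,1) | pheromone: 0 0 0 0 0 / 0 0 0 0 0 / 0 0 0 0 0 / 0 0 0 13 0 / 0 19 0 0 0
t=5: a0@(3,3) a1@(4,1) a2@(4,1) a3@(4,1) a4@(3,3) a5@(4,1) a6@(3,3) a7@(4,1) | pheromone: 0 0 0 0 0 / 0 0 0 0 0 / 0 0 0 0 0 / 0 0 0 15 0 / 0 23 0 0 0
t=6: a0@(3,3) a1@(4,1) a2@(4,1) a3@(4,1) a4@(3,3) a5@(4,1) a6@(3,3) a7@(4,1) | pheromone: 0 0 0 0 0 / 0 0 0 0 0 / 0 0 0 0 0 / 0 0 0 17 0 / 0 27 0 0 0
t=7: a0@(3,3) a1@(4,1) a2@(4,1) a3@(4,1) a4@(3,3) a5@(4,1) a6@(3,3) a7@(4,1) | pheromone: 0 0 0 0 0 / 0 0 0 0 0 / 0 0 0 0 0 / 0 0 0 19 0 / 0 31 0 0 0
t=8: a0@(3,3) a1@(4,1) a2@(4,1) a3@(4,1) a4@(3,3) a5@(4,1) a6@(3,3) a7@(4,1) | pheromone: 0 0 0 0 0 / 0 0 0 0 0 / 0 0 0 0 0 / 0 0 0 21 0 / 0 35 0 0 0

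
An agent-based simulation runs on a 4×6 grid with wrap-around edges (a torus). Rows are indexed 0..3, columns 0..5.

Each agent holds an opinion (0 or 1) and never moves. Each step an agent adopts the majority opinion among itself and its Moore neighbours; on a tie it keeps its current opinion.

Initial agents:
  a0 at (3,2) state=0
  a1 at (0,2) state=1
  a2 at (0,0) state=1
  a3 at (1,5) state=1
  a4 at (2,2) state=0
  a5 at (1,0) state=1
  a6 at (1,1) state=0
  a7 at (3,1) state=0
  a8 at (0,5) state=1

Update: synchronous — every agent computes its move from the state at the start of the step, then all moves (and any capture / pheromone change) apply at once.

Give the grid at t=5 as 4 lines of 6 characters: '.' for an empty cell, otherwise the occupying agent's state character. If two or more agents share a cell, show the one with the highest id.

t=1: a0@(3,2):0 a1@(0,2):0 a2@(0,0):1 a3@(1,5):1 a4@(2,2):0 a5@(1,0):1 a6@(1,1):1 a7@(3,1):0 a8@(0,5):1
t=2: (unchanged — steady state)

1.0..1
11...1
..0...
.00...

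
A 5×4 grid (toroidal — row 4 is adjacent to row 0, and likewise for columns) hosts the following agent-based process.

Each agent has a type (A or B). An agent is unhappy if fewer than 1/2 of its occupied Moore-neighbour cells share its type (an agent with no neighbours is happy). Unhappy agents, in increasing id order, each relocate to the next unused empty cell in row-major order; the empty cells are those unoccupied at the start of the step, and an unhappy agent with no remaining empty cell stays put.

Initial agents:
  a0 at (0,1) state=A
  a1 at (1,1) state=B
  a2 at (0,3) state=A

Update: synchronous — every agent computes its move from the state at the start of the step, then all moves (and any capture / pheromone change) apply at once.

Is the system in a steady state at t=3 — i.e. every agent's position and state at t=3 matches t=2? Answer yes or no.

no

t=1: a0@(0,0):A a1@(0,2):B a2@(0,3):A
t=2: a0@(0,0):A a1@(0,1):B a2@(0,3):A
t=3: a0@(0,0):A a1@(0,2):B a2@(0,3):A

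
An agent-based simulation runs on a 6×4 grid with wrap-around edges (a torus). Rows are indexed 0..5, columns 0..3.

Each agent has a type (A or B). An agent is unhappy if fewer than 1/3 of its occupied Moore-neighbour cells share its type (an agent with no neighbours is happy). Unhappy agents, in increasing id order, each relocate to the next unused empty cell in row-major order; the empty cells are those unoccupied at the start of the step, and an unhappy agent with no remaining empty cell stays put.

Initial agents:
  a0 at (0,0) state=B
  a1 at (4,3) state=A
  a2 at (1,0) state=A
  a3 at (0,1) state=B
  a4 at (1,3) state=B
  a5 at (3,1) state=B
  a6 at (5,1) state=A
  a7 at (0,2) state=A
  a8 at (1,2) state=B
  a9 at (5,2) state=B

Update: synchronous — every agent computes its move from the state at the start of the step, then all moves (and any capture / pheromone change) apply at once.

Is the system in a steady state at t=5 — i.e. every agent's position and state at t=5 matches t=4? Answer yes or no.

t=1: a0@(0,0):B a1@(0,3):A a2@(1,1):A a3@(0,1):B a4@(1,3):B a5@(3,1):B a6@(2,0):A a7@(2,1):A a8@(1,2):B a9@(2,2):B
t=2: a0@(0,0):B a1@(0,2):A a2@(1,1):A a3@(0,1):B a4@(1,3):B a5@(3,1):B a6@(2,0):A a7@(2,1):A a8@(1,2):B a9@(2,2):B
t=3: a0@(0,0):B a1@(0,3):A a2@(1,1):A a3@(0,1):B a4@(1,3):B a5@(3,1):B a6@(2,0):A a7@(2,1):A a8@(1,2):B a9@(2,2):B
t=4: a0@(0,0):B a1@(0,2):A a2@(1,1):A a3@(0,1):B a4@(1,3):B a5@(3,1):B a6@(2,0):A a7@(2,1):A a8@(1,2):B a9@(2,2):B
t=5: a0@(0,0):B a1@(0,3):A a2@(1,1):A a3@(0,1):B a4@(1,3):B a5@(3,1):B a6@(2,0):A a7@(2,1):A a8@(1,2):B a9@(2,2):B

no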